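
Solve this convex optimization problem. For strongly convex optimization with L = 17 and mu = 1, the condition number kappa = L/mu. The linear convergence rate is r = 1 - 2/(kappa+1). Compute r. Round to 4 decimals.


Step 1: Compute the condition number.
kappa = L/mu = 17/1 = 17.0
Step 2: Compute the convergence rate.
r = 1 - 2/(kappa + 1) = 1 - 2*mu/(L + mu) = (L - mu)/(L + mu) = 16/18 = 0.8889


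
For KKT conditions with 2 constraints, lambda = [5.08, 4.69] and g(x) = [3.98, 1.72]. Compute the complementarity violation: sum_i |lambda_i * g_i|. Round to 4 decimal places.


KKT complementary slackness check:
lambda_1 * g_1 = 5.08 * 3.98 = 20.2184
lambda_2 * g_2 = 4.69 * 1.72 = 8.0668
Total violation = 20.2184 + 8.0668 = 28.2852


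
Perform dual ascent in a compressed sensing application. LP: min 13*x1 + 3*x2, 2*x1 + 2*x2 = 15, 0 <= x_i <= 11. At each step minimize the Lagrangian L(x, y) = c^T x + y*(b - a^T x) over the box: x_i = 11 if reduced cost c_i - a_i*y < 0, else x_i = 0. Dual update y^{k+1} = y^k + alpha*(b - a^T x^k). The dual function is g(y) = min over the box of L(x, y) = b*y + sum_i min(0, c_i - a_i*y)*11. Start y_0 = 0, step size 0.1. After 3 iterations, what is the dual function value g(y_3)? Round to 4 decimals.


Dual ascent for LP: min 13*x1 + 3*x2, 2*x1 + 2*x2 = 15, 0 <= x_i <= 11
Step 1: y^k = 0.0, reduced costs: (13.0, 3.0)
  x^k = (0.0, 0.0), subgradient = b - a^T x = 15.0
  y^{k+1} = 0.0 + 0.1*15.0 = 1.5
Step 2: y^k = 1.5, reduced costs: (10.0, 0.0)
  x^k = (0.0, 0.0), subgradient = b - a^T x = 15.0
  y^{k+1} = 1.5 + 0.1*15.0 = 3.0
Step 3: y^k = 3.0, reduced costs: (7.0, -3.0)
  x^k = (0.0, 11.0), subgradient = b - a^T x = -7.0
  y^{k+1} = 3.0 + 0.1*-7.0 = 2.3
Dual objective at y_3 = 2.3: reduced costs (8.4, -1.6), box minimizer x = (0.0, 11.0)
g(y_3) = b*y + (c1 - a1*y)*x1 + (c2 - a2*y)*x2 = 15*2.3 + 8.4*0.0 + (-1.6)*11.0 = 34.5 + 0.0 - 17.6 = 16.9


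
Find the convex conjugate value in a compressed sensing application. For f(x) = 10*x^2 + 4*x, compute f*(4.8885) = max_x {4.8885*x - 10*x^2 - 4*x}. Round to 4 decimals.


f*(y) = sup_x {y*x - a*x^2 - b*x} = sup_x {(y-b)*x - a*x^2}
FOC: (y - b) - 2a*x = 0 => x* = (y - b)/(2a)
x* = (4.8885 - 4)/(2*10) = 0.0444
f*(4.8885) = (y-b)^2/(4a) = (4.8885 - 4)^2/(4*10)
= 0.7894/40 = 0.0197


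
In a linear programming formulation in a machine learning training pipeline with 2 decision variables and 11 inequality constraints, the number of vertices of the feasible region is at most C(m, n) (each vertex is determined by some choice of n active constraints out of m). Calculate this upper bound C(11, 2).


Each vertex corresponds to some choice of n active constraints out of m, so the number of vertices is at most C(m, n) = m! / (n!(m-n)!).
m = 11, n = 2
Numerator: 11 * 10
Denominator: 2! = 2
C(11, 2) = 55


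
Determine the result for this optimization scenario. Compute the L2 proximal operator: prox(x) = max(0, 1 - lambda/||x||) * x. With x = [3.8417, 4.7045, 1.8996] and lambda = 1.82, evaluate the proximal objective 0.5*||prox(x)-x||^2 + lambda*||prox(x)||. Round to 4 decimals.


Step 1: Compute ||x||.
||x|| = 6.3639
Step 2: Compute scaling factor.
scale = max(0, 1 - 1.82/6.3639) = 0.714
Step 3: prox(x) = [2.743, 3.3591, 1.3563]
||prox(x)|| = 4.5439
Step 4: Proximal objective.
0.5*||prox-x||^2 = 1.6562
lambda*||prox|| = 8.2699
Total = 9.9261


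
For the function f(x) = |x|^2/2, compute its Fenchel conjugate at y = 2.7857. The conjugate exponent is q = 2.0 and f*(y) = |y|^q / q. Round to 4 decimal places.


The conjugate exponent q satisfies 1/p + 1/q = 1.
p = 2, so q = 2/(2 - 1) = 2.0
|y|^q = 2.7857^2.0 = 7.7601
f*(2.7857) = 7.7601 / 2.0 = 3.8801


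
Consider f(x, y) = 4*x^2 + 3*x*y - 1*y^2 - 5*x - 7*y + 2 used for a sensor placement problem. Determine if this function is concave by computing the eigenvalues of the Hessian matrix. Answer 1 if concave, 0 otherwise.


The Hessian of f(x,y) = 4*x^2 + 3*x*y - 1*y^2 - 5*x - 7*y + 2 is:
H = [[8, 3], [3, -2]]
Trace = 8 - 2 = 6
Determinant = 8*-2 - (3)^2 = -25
Discriminant = (6)^2 - 4*-25 = 136.0
Eigenvalues: lambda_1 = -2.831, lambda_2 = 8.831
The function is not concave.

0


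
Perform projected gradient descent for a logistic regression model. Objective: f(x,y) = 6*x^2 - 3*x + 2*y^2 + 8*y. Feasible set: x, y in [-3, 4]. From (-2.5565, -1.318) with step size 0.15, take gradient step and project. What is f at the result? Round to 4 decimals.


Step 1: Compute gradient at (-2.5565, -1.318).
grad_x = 2*6*-2.5565 - 3 = -33.678
grad_y = 2*2*-1.318 + 8 = 2.728
Step 2: Gradient step.
x_raw = -2.5565 - 0.15*-33.678 = 2.4952
y_raw = -1.318 - 0.15*2.728 = -1.7272
Step 3: Project onto [-3, 4].
x_proj = clip(2.4952) = 2.4952
y_proj = clip(-1.7272) = -1.7272
Step 4: Evaluate f.
f(2.4952, -1.7272) = 22.0194


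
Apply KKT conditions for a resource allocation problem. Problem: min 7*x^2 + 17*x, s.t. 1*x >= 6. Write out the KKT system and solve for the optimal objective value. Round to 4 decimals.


Step 1: Try lambda = 0 (constraint inactive).
x_unc = -17/(2*7) = -1.2143
Check: 1*-1.2143 = -1.2143 < 6 -- violated!
Step 2: Constraint must be active: 1*x = 6
x* = 6/1 = 6.0
lambda = (2*7*6.0 + 17)/1 = 101.0
Step 3: Compute optimal value.
f(x*) = 7*6.0^2 + 17*6.0 = 354.0


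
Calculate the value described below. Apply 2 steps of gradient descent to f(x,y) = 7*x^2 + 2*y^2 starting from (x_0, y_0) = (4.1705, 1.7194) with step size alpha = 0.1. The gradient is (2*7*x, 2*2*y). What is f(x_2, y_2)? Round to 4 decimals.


Gradient descent on f(x,y) = 7*x^2 + 2*y^2.
Starting point: (4.1705, 1.7194), alpha = 0.1
Step 1: grad_x = 2*7*4.1705 = 58.387, grad_y = 2*2*1.7194 = 6.8776
  x_1 = 4.1705 - 0.1*58.387 = -1.6682
  y_1 = 1.7194 - 0.1*6.8776 = 1.0316
Step 2: grad_x = 2*7*-1.6682 = -23.3548, grad_y = 2*2*1.0316 = 4.1266
  x_2 = -1.6682 - 0.1*-23.3548 = 0.6673
  y_2 = 1.0316 - 0.1*4.1266 = 0.619
f(0.6673, 0.619) = 7*0.6673^2 + 2*0.619^2 = 3.8831


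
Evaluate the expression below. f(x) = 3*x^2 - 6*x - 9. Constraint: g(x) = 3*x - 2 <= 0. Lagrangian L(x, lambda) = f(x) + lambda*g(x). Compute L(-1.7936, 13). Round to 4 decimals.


Step 1: Evaluate f(x).
f(-1.7936) = 3*(-1.7936)^2 - 6*(-1.7936) - 9 = 11.4126
Step 2: Evaluate g(x).
g(-1.7936) = 3*-1.7936 - 2 = -7.3808
Step 3: Compute Lagrangian.
L = 11.4126 + 13*-7.3808 = -84.5378


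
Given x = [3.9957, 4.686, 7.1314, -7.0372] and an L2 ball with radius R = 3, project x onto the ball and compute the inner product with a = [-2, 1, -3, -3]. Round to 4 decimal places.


Step 1: Compute ||x|| (intermediates to 6 decimals).
||x|| = sqrt(3.9957^2 + 4.686^2 + 7.1314^2 + (-7.0372)^2) = 11.760241
Step 2: Project.
Since ||x|| > R, scale = R/||x|| = 3/11.760241 = 0.255097, proj(x) = scale * x
proj(x) = [1.019291, 1.195385, 1.819199, -1.795169]
Step 3: Dot product.
a^T * proj(x) = -2*1.019291 + 1*1.195385 - 3*1.819199 - 3*(-1.795169) = -0.9153


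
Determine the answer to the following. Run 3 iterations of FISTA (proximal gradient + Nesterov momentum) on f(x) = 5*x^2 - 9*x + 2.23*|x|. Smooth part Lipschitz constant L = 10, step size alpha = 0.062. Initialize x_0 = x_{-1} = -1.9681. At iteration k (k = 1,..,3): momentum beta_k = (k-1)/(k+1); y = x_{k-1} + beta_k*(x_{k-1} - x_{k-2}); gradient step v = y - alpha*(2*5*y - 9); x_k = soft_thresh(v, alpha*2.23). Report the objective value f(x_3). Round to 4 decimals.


FISTA on f(x) = 5*x^2 - 9*x + 2.23*|x|
L = 10, alpha = 0.062
Iteration 1: beta = 0.0, y = -1.9681 + 0.0*(-1.9681 + 1.9681) = -1.9681
  grad(y) = -28.681, v = y - alpha*grad = -0.1899
  prox(v) = soft_thresh(-0.1899, 0.1383) = -0.0516
Iteration 2: beta = 0.3333, y = -0.0516 + 0.3333*(-0.0516 + 1.9681) = 0.5872
  grad(y) = -3.1279, v = y - alpha*grad = 0.7811
  prox(v) = soft_thresh(0.7811, 0.1383) = 0.6429
Iteration 3: beta = 0.5, y = 0.6429 + 0.5*(0.6429 + 0.0516) = 0.9901
  grad(y) = 0.9013, v = y - alpha*grad = 0.9342
  prox(v) = soft_thresh(0.9342, 0.1383) = 0.796
f(x_3) = 5*0.796^2 - 9*0.796 + 2.23*|0.796| = -2.2209


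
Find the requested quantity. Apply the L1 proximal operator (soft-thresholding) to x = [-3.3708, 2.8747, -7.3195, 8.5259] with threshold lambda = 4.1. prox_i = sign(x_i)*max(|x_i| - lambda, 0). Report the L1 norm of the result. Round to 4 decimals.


Soft-thresholding with lambda = 4.1:
prox(-3.3708) = sign(-3.3708)*max(|-3.3708| - 4.1, 0) = 0.0
prox(2.8747) = sign(2.8747)*max(|2.8747| - 4.1, 0) = 0.0
prox(-7.3195) = sign(-7.3195)*max(|-7.3195| - 4.1, 0) = -3.2195
prox(8.5259) = sign(8.5259)*max(|8.5259| - 4.1, 0) = 4.4259
prox(x) = [0.0, 0.0, -3.2195, 4.4259]
||prox(x)||_1 = 0.0 + 0.0 + 3.2195 + 4.4259 = 7.6454


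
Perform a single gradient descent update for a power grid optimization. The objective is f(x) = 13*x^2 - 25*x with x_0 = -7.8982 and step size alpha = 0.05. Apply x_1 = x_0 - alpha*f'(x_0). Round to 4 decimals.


We compute the gradient at x_0 and apply the update.
f'(x) = 26*x - 25
f'(-7.8982) = 26*-7.8982 - 25 = -230.3532
x_1 = -7.8982 - 0.05*-230.3532 = 3.6195


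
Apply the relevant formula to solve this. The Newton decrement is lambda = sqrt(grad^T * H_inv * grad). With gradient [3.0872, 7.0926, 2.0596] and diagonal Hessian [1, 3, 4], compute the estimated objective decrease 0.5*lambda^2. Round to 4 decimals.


Step 1: H is diagonal, so H^(-1) * g = [3.0872, 2.3642, 0.5149].
Step 2: g^T H^(-1) g = sum_i g_i^2 / H_ii
  = (3.0872)^2/1 + (7.0926)^2/3 + (2.0596)^2/4
  = 9.5308 + 16.7683 + 1.0605 = 27.3596
Step 3: Objective decrease = 0.5 * g^T H^(-1) g = 13.6798


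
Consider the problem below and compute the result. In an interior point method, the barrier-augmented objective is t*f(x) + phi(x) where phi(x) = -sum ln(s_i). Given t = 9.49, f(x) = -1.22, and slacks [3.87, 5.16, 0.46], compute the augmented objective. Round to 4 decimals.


Step 1: Compute log-barrier.
ln values: [1.3533, 1.6409, -0.7765]
phi = -(1.3533 + 1.6409 - 0.7765) = -2.2177
Step 2: Compute augmented objective.
t*f(x) = 9.49*-1.22 = -11.5778
Total = -11.5778 - 2.2177 = -13.7955


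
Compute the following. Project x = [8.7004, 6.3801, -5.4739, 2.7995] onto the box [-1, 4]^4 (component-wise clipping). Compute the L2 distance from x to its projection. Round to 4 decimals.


Project each component onto [-1, 4].
clip(8.7004) = 4.0, clip(6.3801) = 4.0, clip(-5.4739) = -1.0, clip(2.7995) = 2.7995
Projection = [4.0, 4.0, -1.0, 2.7995]
Squared diffs: [22.0938, 5.6649, 20.0158, 0.0]
Distance = sqrt(47.7745) = 6.9119


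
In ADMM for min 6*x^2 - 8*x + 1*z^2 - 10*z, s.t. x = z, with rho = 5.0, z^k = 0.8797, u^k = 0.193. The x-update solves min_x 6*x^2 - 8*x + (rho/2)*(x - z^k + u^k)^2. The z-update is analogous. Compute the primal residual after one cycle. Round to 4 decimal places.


ADMM iteration with rho = 5.0, z^k = 0.8797, u^k = 0.193
Step 1: x-update.
Minimize 6*x^2 - 8*x + (5.0/2)*(x - 0.8797 + 0.193)^2
FOC: (2*6 + 5.0)*x = 8 + 5.0*(0.8797 - 0.193)
x^{k+1} = 0.6726
Step 2: z-update.
Minimize 1*z^2 - 10*z + (5.0/2)*(0.6726 - z + 0.193)^2
FOC: (2*1 + 5.0)*z = 10 + 5.0*(0.6726 + 0.193)
z^{k+1} = 2.0468
Step 3: u-update.
u^{k+1} = 0.193 + 0.6726 - 2.0468 = -1.1813
Step 4: Primal residual = |0.6726 - 2.0468| = 1.3743


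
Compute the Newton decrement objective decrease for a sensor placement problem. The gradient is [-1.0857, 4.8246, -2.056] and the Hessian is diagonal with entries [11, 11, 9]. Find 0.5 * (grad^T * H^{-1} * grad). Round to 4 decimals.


Step 1: H is diagonal, so H^(-1) * g = [-0.0987, 0.4386, -0.2284].
Step 2: g^T H^(-1) g = sum_i g_i^2 / H_ii
  = (-1.0857)^2/11 + (4.8246)^2/11 + (-2.056)^2/9
  = 0.1072 + 2.1161 + 0.4697 = 2.6929
Step 3: Objective decrease = 0.5 * g^T H^(-1) g = 1.3465


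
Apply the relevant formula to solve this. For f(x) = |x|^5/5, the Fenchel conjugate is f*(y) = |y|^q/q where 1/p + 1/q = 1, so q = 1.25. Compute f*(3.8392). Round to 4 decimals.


The conjugate exponent q satisfies 1/p + 1/q = 1.
p = 5, so q = 5/(5 - 1) = 1.25
|y|^q = 3.8392^1.25 = 5.374
f*(3.8392) = 5.374 / 1.25 = 4.2992


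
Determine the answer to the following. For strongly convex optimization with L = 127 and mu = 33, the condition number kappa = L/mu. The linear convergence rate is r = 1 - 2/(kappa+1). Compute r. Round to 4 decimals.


Step 1: Compute the condition number.
kappa = L/mu = 127/33 = 3.8485
Step 2: Compute the convergence rate.
r = 1 - 2/(kappa + 1) = 1 - 2*mu/(L + mu) = (L - mu)/(L + mu) = 94/160 = 0.5875


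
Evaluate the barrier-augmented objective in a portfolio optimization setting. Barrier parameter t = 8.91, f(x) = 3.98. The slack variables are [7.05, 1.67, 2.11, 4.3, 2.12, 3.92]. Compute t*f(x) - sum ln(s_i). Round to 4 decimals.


Step 1: Compute log-barrier.
ln values: [1.953, 0.5128, 0.7467, 1.4586, 0.7514, 1.3661]
phi = -(1.953 + 0.5128 + 0.7467 + 1.4586 + 0.7514 + 1.3661) = -6.7887
Step 2: Compute augmented objective.
t*f(x) = 8.91*3.98 = 35.4618
Total = 35.4618 - 6.7887 = 28.6731


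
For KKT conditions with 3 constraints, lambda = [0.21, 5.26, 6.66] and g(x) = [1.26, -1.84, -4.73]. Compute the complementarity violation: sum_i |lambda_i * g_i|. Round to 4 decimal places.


KKT complementary slackness check:
lambda_1 * g_1 = 0.21 * 1.26 = 0.2646
lambda_2 * g_2 = 5.26 * -1.84 = -9.6784
lambda_3 * g_3 = 6.66 * -4.73 = -31.5018
Total violation = 0.2646 + 9.6784 + 31.5018 = 41.4448


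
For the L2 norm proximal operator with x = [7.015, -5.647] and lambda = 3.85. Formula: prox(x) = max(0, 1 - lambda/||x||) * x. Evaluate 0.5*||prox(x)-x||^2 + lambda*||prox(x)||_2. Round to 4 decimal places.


Step 1: Compute ||x||.
||x|| = 9.0055
Step 2: Compute scaling factor.
scale = max(0, 1 - 3.85/9.0055) = 0.5725
Step 3: prox(x) = [4.016, -3.2328]
||prox(x)|| = 5.1555
Step 4: Proximal objective.
0.5*||prox-x||^2 = 7.4113
lambda*||prox|| = 19.8487
Total = 27.2599


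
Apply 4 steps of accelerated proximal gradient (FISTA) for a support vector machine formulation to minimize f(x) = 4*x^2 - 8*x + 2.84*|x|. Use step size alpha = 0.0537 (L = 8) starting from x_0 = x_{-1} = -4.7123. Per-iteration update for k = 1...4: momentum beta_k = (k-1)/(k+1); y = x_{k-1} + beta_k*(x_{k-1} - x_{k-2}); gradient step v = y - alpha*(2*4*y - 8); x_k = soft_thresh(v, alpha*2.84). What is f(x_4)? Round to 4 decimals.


FISTA on f(x) = 4*x^2 - 8*x + 2.84*|x|
L = 8, alpha = 0.0537
Iteration 1: beta = 0.0, y = -4.7123 + 0.0*(-4.7123 + 4.7123) = -4.7123
  grad(y) = -45.6984, v = y - alpha*grad = -2.2583
  prox(v) = soft_thresh(-2.2583, 0.1525) = -2.1058
Iteration 2: beta = 0.3333, y = -2.1058 + 0.3333*(-2.1058 + 4.7123) = -1.237
  grad(y) = -17.8956, v = y - alpha*grad = -0.276
  prox(v) = soft_thresh(-0.276, 0.1525) = -0.1234
Iteration 3: beta = 0.5, y = -0.1234 + 0.5*(-0.1234 + 2.1058) = 0.8677
  grad(y) = -1.0582, v = y - alpha*grad = 0.9245
  prox(v) = soft_thresh(0.9245, 0.1525) = 0.772
Iteration 4: beta = 0.6, y = 0.772 + 0.6*(0.772 + 0.1234) = 1.3093
  grad(y) = 2.4747, v = y - alpha*grad = 1.1764
  prox(v) = soft_thresh(1.1764, 0.1525) = 1.0239
f(x_4) = 4*1.0239^2 - 8*1.0239 + 2.84*|1.0239| = -1.0897


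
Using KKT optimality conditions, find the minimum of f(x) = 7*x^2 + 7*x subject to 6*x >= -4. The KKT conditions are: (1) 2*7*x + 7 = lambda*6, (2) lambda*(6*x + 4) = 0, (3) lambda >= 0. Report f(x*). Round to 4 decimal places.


Step 1: Try lambda = 0 (constraint inactive).
Stationarity: 2*7*x + 7 = 0
x* = -7/(2*7) = -0.5
Check constraint: 6*-0.5 = -3.0 >= -4 -- satisfied.
Step 2: Compute optimal value.
f(x*) = 7*(-0.5)^2 + 7*(-0.5) = -1.75


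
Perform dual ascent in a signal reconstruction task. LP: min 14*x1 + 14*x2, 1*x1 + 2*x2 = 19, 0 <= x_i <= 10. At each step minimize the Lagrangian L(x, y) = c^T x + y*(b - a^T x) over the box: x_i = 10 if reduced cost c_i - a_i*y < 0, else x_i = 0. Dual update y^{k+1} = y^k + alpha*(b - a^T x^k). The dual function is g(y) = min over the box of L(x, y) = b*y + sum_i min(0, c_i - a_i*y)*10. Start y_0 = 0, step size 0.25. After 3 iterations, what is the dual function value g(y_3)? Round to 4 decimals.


Dual ascent for LP: min 14*x1 + 14*x2, 1*x1 + 2*x2 = 19, 0 <= x_i <= 10
Step 1: y^k = 0.0, reduced costs: (14.0, 14.0)
  x^k = (0.0, 0.0), subgradient = b - a^T x = 19.0
  y^{k+1} = 0.0 + 0.25*19.0 = 4.75
Step 2: y^k = 4.75, reduced costs: (9.25, 4.5)
  x^k = (0.0, 0.0), subgradient = b - a^T x = 19.0
  y^{k+1} = 4.75 + 0.25*19.0 = 9.5
Step 3: y^k = 9.5, reduced costs: (4.5, -5.0)
  x^k = (0.0, 10.0), subgradient = b - a^T x = -1.0
  y^{k+1} = 9.5 + 0.25*-1.0 = 9.25
Dual objective at y_3 = 9.25: reduced costs (4.75, -4.5), box minimizer x = (0.0, 10.0)
g(y_3) = b*y + (c1 - a1*y)*x1 + (c2 - a2*y)*x2 = 19*9.25 + 4.75*0.0 + (-4.5)*10.0 = 175.75 + 0.0 - 45.0 = 130.75


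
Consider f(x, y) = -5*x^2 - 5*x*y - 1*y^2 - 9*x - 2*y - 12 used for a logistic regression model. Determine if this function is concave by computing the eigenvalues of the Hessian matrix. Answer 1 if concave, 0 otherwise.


The Hessian of f(x,y) = -5*x^2 - 5*x*y - 1*y^2 - 9*x - 2*y - 12 is:
H = [[-10, -5], [-5, -2]]
Trace = -10 - 2 = -12
Determinant = -10*-2 - (-5)^2 = -5
Discriminant = (-12)^2 - 4*-5 = 164.0
Eigenvalues: lambda_1 = -12.4031, lambda_2 = 0.4031
The function is not concave.

0


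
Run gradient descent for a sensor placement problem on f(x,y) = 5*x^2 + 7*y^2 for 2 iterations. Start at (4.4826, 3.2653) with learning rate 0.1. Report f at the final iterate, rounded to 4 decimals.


Gradient descent on f(x,y) = 5*x^2 + 7*y^2.
Starting point: (4.4826, 3.2653), alpha = 0.1
Step 1: grad_x = 2*5*4.4826 = 44.826, grad_y = 2*7*3.2653 = 45.7142
  x_1 = 4.4826 - 0.1*44.826 = 0.0
  y_1 = 3.2653 - 0.1*45.7142 = -1.3061
Step 2: grad_x = 2*5*0.0 = 0.0, grad_y = 2*7*-1.3061 = -18.2857
  x_2 = 0.0 - 0.1*0.0 = 0.0
  y_2 = -1.3061 - 0.1*-18.2857 = 0.5224
f(0.0, 0.5224) = 5*0.0^2 + 7*0.5224^2 = 1.9107


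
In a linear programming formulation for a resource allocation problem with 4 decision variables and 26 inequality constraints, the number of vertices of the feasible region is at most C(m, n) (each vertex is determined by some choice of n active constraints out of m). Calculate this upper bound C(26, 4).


Each vertex corresponds to some choice of n active constraints out of m, so the number of vertices is at most C(m, n) = m! / (n!(m-n)!).
m = 26, n = 4
Numerator: 26 * 25 * 24 * 23
Denominator: 4! = 24
C(26, 4) = 14950


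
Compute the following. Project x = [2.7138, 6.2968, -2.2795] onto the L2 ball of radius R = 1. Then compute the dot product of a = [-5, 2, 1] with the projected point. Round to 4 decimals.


Step 1: Compute ||x|| (intermediates to 6 decimals).
||x|| = sqrt(2.7138^2 + 6.2968^2 + (-2.2795)^2) = 7.225685
Step 2: Project.
Since ||x|| > R, scale = R/||x|| = 1/7.225685 = 0.138395, proj(x) = scale * x
proj(x) = [0.375576, 0.871446, -0.315471]
Step 3: Dot product.
a^T * proj(x) = -5*0.375576 + 2*0.871446 + 1*(-0.315471) = -0.4505


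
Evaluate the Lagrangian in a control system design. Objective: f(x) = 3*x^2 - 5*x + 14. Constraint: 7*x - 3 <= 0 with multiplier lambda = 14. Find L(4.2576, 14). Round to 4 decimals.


Step 1: Evaluate f(x).
f(4.2576) = 3*4.2576^2 - 5*4.2576 + 14 = 47.0935
Step 2: Evaluate g(x).
g(4.2576) = 7*4.2576 - 3 = 26.8032
Step 3: Compute Lagrangian.
L = 47.0935 + 14*26.8032 = 422.3383


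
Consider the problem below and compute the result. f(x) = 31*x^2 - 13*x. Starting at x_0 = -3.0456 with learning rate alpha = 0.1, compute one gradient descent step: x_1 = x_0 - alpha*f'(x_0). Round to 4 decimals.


We compute the gradient at x_0 and apply the update.
f'(x) = 62*x - 13
f'(-3.0456) = 62*-3.0456 - 13 = -201.8272
x_1 = -3.0456 - 0.1*-201.8272 = 17.1371


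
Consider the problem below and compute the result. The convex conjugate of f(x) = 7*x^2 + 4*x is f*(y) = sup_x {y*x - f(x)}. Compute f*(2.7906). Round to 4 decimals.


f*(y) = sup_x {y*x - a*x^2 - b*x} = sup_x {(y-b)*x - a*x^2}
FOC: (y - b) - 2a*x = 0 => x* = (y - b)/(2a)
x* = (2.7906 - 4)/(2*7) = -0.0864
f*(2.7906) = (y-b)^2/(4a) = (2.7906 - 4)^2/(4*7)
= 1.4626/28 = 0.0522


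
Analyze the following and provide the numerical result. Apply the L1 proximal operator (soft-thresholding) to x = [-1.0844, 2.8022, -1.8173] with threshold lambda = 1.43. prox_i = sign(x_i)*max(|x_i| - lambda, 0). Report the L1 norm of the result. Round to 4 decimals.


Soft-thresholding with lambda = 1.43:
prox(-1.0844) = sign(-1.0844)*max(|-1.0844| - 1.43, 0) = 0.0
prox(2.8022) = sign(2.8022)*max(|2.8022| - 1.43, 0) = 1.3722
prox(-1.8173) = sign(-1.8173)*max(|-1.8173| - 1.43, 0) = -0.3873
prox(x) = [0.0, 1.3722, -0.3873]
||prox(x)||_1 = 0.0 + 1.3722 + 0.3873 = 1.7595


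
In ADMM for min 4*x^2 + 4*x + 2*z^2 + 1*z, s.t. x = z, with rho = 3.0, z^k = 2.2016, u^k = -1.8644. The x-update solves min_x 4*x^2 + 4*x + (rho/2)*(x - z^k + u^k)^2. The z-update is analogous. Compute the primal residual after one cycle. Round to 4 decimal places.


ADMM iteration with rho = 3.0, z^k = 2.2016, u^k = -1.8644
Step 1: x-update.
Minimize 4*x^2 + 4*x + (3.0/2)*(x - 2.2016 - 1.8644)^2
FOC: (2*4 + 3.0)*x = -4 + 3.0*(2.2016 + 1.8644)
x^{k+1} = 0.7453
Step 2: z-update.
Minimize 2*z^2 + 1*z + (3.0/2)*(0.7453 - z - 1.8644)^2
FOC: (2*2 + 3.0)*z = -1 + 3.0*(0.7453 - 1.8644)
z^{k+1} = -0.6225
Step 3: u-update.
u^{k+1} = -1.8644 + 0.7453 + 0.6225 = -0.4966
Step 4: Primal residual = |0.7453 + 0.6225| = 1.3678


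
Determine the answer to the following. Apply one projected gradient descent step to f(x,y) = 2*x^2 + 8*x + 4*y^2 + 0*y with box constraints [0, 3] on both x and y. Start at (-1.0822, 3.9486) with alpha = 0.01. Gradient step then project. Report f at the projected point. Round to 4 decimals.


Step 1: Compute gradient at (-1.0822, 3.9486).
grad_x = 2*2*-1.0822 + 8 = 3.6712
grad_y = 2*4*3.9486 + 0 = 31.5888
Step 2: Gradient step.
x_raw = -1.0822 - 0.01*3.6712 = -1.1189
y_raw = 3.9486 - 0.01*31.5888 = 3.6327
Step 3: Project onto [0, 3].
x_proj = clip(-1.1189) = 0.0
y_proj = clip(3.6327) = 3.0
Step 4: Evaluate f.
f(0.0, 3.0) = 36.0


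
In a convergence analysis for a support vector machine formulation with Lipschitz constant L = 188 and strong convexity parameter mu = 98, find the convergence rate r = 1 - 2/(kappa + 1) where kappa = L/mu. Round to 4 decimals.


Step 1: Compute the condition number.
kappa = L/mu = 188/98 = 1.9184
Step 2: Compute the convergence rate.
r = 1 - 2/(kappa + 1) = 1 - 2*mu/(L + mu) = (L - mu)/(L + mu) = 90/286 = 0.3147


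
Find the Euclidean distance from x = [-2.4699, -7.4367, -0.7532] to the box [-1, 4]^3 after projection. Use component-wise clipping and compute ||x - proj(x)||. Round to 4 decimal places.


Project each component onto [-1, 4].
clip(-2.4699) = -1.0, clip(-7.4367) = -1.0, clip(-0.7532) = -0.7532
Projection = [-1.0, -1.0, -0.7532]
Squared diffs: [2.1606, 41.4311, 0.0]
Distance = sqrt(43.5917) = 6.6024


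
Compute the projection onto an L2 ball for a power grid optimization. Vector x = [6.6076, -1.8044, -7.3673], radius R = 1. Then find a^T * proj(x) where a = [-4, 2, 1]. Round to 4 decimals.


Step 1: Compute ||x|| (intermediates to 6 decimals).
||x|| = sqrt(6.6076^2 + (-1.8044)^2 + (-7.3673)^2) = 10.05949
Step 2: Project.
Since ||x|| > R, scale = R/||x|| = 1/10.05949 = 0.099409, proj(x) = scale * x
proj(x) = [0.656855, -0.179374, -0.732376]
Step 3: Dot product.
a^T * proj(x) = -4*0.656855 + 2*(-0.179374) + 1*(-0.732376) = -3.7185


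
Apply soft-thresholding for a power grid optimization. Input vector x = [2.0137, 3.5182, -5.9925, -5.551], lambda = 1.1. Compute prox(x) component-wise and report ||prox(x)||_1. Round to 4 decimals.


Soft-thresholding with lambda = 1.1:
prox(2.0137) = sign(2.0137)*max(|2.0137| - 1.1, 0) = 0.9137
prox(3.5182) = sign(3.5182)*max(|3.5182| - 1.1, 0) = 2.4182
prox(-5.9925) = sign(-5.9925)*max(|-5.9925| - 1.1, 0) = -4.8925
prox(-5.551) = sign(-5.551)*max(|-5.551| - 1.1, 0) = -4.451
prox(x) = [0.9137, 2.4182, -4.8925, -4.451]
||prox(x)||_1 = 0.9137 + 2.4182 + 4.8925 + 4.451 = 12.6754


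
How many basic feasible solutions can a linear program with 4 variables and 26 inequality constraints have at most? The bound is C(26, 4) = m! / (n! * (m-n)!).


Each vertex corresponds to some choice of n active constraints out of m, so the number of vertices is at most C(m, n) = m! / (n!(m-n)!).
m = 26, n = 4
Numerator: 26 * 25 * 24 * 23
Denominator: 4! = 24
C(26, 4) = 14950


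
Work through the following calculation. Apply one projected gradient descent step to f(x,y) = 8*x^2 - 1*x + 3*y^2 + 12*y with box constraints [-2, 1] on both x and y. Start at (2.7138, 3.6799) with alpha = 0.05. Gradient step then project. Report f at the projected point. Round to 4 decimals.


Step 1: Compute gradient at (2.7138, 3.6799).
grad_x = 2*8*2.7138 - 1 = 42.4208
grad_y = 2*3*3.6799 + 12 = 34.0794
Step 2: Gradient step.
x_raw = 2.7138 - 0.05*42.4208 = 0.5928
y_raw = 3.6799 - 0.05*34.0794 = 1.9759
Step 3: Project onto [-2, 1].
x_proj = clip(0.5928) = 0.5928
y_proj = clip(1.9759) = 1.0
Step 4: Evaluate f.
f(0.5928, 1.0) = 17.2182


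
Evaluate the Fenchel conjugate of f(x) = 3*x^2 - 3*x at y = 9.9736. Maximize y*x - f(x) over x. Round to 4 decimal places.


f*(y) = sup_x {y*x - a*x^2 - b*x} = sup_x {(y-b)*x - a*x^2}
FOC: (y - b) - 2a*x = 0 => x* = (y - b)/(2a)
x* = (9.9736 + 3)/(2*3) = 2.1623
f*(9.9736) = (y-b)^2/(4a) = (9.9736 + 3)^2/(4*3)
= 168.3143/12 = 14.0262


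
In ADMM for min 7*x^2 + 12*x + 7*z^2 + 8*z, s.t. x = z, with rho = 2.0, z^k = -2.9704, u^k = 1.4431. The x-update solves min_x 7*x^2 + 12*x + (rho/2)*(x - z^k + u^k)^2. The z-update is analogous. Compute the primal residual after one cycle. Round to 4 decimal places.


ADMM iteration with rho = 2.0, z^k = -2.9704, u^k = 1.4431
Step 1: x-update.
Minimize 7*x^2 + 12*x + (2.0/2)*(x + 2.9704 + 1.4431)^2
FOC: (2*7 + 2.0)*x = -12 + 2.0*(-2.9704 - 1.4431)
x^{k+1} = -1.3017
Step 2: z-update.
Minimize 7*z^2 + 8*z + (2.0/2)*(-1.3017 - z + 1.4431)^2
FOC: (2*7 + 2.0)*z = -8 + 2.0*(-1.3017 + 1.4431)
z^{k+1} = -0.4823
Step 3: u-update.
u^{k+1} = 1.4431 - 1.3017 + 0.4823 = 0.6237
Step 4: Primal residual = |-1.3017 + 0.4823| = 0.8194


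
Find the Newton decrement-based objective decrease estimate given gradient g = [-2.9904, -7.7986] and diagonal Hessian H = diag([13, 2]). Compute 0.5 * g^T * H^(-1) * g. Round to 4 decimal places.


Step 1: H is diagonal, so H^(-1) * g = [-0.23, -3.8993].
Step 2: g^T H^(-1) g = sum_i g_i^2 / H_ii
  = (-2.9904)^2/13 + (-7.7986)^2/2
  = 0.6879 + 30.4091 = 31.097
Step 3: Objective decrease = 0.5 * g^T H^(-1) g = 15.5485


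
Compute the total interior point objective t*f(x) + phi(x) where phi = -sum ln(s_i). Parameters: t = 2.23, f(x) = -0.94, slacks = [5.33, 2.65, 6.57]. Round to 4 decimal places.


Step 1: Compute log-barrier.
ln values: [1.6734, 0.9746, 1.8825]
phi = -(1.6734 + 0.9746 + 1.8825) = -4.5304
Step 2: Compute augmented objective.
t*f(x) = 2.23*-0.94 = -2.0962
Total = -2.0962 - 4.5304 = -6.6266


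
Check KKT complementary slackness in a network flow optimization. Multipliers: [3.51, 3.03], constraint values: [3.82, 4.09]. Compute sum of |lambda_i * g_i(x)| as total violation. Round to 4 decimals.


KKT complementary slackness check:
lambda_1 * g_1 = 3.51 * 3.82 = 13.4082
lambda_2 * g_2 = 3.03 * 4.09 = 12.3927
Total violation = 13.4082 + 12.3927 = 25.8009


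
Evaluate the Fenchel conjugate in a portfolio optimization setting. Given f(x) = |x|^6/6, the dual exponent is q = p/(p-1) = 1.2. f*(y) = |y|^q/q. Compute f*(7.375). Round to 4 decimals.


The conjugate exponent q satisfies 1/p + 1/q = 1.
p = 6, so q = 6/(6 - 1) = 1.2
|y|^q = 7.375^1.2 = 10.998
f*(7.375) = 10.998 / 1.2 = 9.165


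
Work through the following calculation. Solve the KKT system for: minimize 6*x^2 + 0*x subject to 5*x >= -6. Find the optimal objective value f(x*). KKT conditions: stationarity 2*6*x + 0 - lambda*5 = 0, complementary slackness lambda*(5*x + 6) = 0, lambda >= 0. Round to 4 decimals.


Step 1: Try lambda = 0 (constraint inactive).
Stationarity: 2*6*x + 0 = 0
x* = 0/(2*6) = 0.0
Check constraint: 5*0.0 = 0.0 >= -6 -- satisfied.
Step 2: Compute optimal value.
f(x*) = 6*0.0^2 + 0*0.0 = 0.0


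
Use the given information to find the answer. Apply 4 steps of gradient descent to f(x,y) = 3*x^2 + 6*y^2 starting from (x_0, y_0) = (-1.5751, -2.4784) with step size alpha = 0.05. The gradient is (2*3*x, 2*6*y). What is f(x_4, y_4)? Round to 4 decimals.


Gradient descent on f(x,y) = 3*x^2 + 6*y^2.
Starting point: (-1.5751, -2.4784), alpha = 0.05
Step 1: grad_x = 2*3*-1.5751 = -9.4506, grad_y = 2*6*-2.4784 = -29.7408
  x_1 = -1.5751 - 0.05*-9.4506 = -1.1026
  y_1 = -2.4784 - 0.05*-29.7408 = -0.9914
Step 2: grad_x = 2*3*-1.1026 = -6.6154, grad_y = 2*6*-0.9914 = -11.8963
  x_2 = -1.1026 - 0.05*-6.6154 = -0.7718
  y_2 = -0.9914 - 0.05*-11.8963 = -0.3965
Step 3: grad_x = 2*3*-0.7718 = -4.6308, grad_y = 2*6*-0.3965 = -4.7585
  x_3 = -0.7718 - 0.05*-4.6308 = -0.5403
  y_3 = -0.3965 - 0.05*-4.7585 = -0.1586
Step 4: grad_x = 2*3*-0.5403 = -3.2416, grad_y = 2*6*-0.1586 = -1.9034
  x_4 = -0.5403 - 0.05*-3.2416 = -0.3782
  y_4 = -0.1586 - 0.05*-1.9034 = -0.0634
f(-0.3782, -0.0634) = 3*(-0.3782)^2 + 6*(-0.0634)^2 = 0.4532


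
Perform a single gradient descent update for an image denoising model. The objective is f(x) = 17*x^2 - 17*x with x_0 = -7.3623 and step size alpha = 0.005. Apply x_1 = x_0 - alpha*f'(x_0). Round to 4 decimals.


We compute the gradient at x_0 and apply the update.
f'(x) = 34*x - 17
f'(-7.3623) = 34*-7.3623 - 17 = -267.3182
x_1 = -7.3623 - 0.005*-267.3182 = -6.0257


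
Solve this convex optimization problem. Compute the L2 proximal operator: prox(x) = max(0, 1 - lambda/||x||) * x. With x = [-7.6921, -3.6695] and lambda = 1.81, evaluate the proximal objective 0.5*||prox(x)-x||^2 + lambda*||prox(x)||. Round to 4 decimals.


Step 1: Compute ||x||.
||x|| = 8.5225
Step 2: Compute scaling factor.
scale = max(0, 1 - 1.81/8.5225) = 0.7876
Step 3: prox(x) = [-6.0585, -2.8902]
||prox(x)|| = 6.7125
Step 4: Proximal objective.
0.5*||prox-x||^2 = 1.6381
lambda*||prox|| = 12.1496
Total = 13.7877


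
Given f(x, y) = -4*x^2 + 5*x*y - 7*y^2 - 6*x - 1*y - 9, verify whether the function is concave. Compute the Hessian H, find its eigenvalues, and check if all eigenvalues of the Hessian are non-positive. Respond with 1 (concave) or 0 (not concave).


The Hessian of f(x,y) = -4*x^2 + 5*x*y - 7*y^2 - 6*x - 1*y - 9 is:
H = [[-8, 5], [5, -14]]
Trace = -8 - 14 = -22
Determinant = -8*-14 - (5)^2 = 87
Discriminant = (-22)^2 - 4*87 = 136.0
Eigenvalues: lambda_1 = -16.831, lambda_2 = -5.169
The function is concave.

1


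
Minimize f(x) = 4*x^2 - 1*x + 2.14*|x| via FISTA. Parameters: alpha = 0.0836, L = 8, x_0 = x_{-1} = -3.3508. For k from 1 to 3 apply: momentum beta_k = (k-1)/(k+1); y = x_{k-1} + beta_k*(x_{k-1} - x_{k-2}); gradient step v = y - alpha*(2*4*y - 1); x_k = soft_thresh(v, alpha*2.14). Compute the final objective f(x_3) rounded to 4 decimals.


FISTA on f(x) = 4*x^2 - 1*x + 2.14*|x|
L = 8, alpha = 0.0836
Iteration 1: beta = 0.0, y = -3.3508 + 0.0*(-3.3508 + 3.3508) = -3.3508
  grad(y) = -27.8064, v = y - alpha*grad = -1.0262
  prox(v) = soft_thresh(-1.0262, 0.1789) = -0.8473
Iteration 2: beta = 0.3333, y = -0.8473 + 0.3333*(-0.8473 + 3.3508) = -0.0128
  grad(y) = -1.1022, v = y - alpha*grad = 0.0794
  prox(v) = soft_thresh(0.0794, 0.1789) = 0.0
Iteration 3: beta = 0.5, y = 0.0 + 0.5*(0.0 + 0.8473) = 0.4236
  grad(y) = 2.3891, v = y - alpha*grad = 0.2239
  prox(v) = soft_thresh(0.2239, 0.1789) = 0.045
f(x_3) = 4*0.045^2 - 1*0.045 + 2.14*|0.045| = 0.0594


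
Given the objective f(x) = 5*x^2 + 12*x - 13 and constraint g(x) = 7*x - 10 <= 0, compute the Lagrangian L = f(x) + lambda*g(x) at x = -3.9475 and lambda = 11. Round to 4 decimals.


Step 1: Evaluate f(x).
f(-3.9475) = 5*(-3.9475)^2 + 12*(-3.9475) - 13 = 17.5438
Step 2: Evaluate g(x).
g(-3.9475) = 7*-3.9475 - 10 = -37.6325
Step 3: Compute Lagrangian.
L = 17.5438 + 11*-37.6325 = -396.4137


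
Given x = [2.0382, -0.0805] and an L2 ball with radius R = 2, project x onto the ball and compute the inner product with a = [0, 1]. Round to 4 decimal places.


Step 1: Compute ||x|| (intermediates to 6 decimals).
||x|| = sqrt(2.0382^2 + (-0.0805)^2) = 2.039789
Step 2: Project.
Since ||x|| > R, scale = R/||x|| = 2/2.039789 = 0.980494, proj(x) = scale * x
proj(x) = [1.998443, -0.07893]
Step 3: Dot product.
a^T * proj(x) = 0*1.998443 + 1*(-0.07893) = -0.0789


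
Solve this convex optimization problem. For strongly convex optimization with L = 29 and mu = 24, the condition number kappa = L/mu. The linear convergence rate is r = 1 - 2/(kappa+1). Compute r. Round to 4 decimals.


Step 1: Compute the condition number.
kappa = L/mu = 29/24 = 1.2083
Step 2: Compute the convergence rate.
r = 1 - 2/(kappa + 1) = 1 - 2*mu/(L + mu) = (L - mu)/(L + mu) = 5/53 = 0.0943


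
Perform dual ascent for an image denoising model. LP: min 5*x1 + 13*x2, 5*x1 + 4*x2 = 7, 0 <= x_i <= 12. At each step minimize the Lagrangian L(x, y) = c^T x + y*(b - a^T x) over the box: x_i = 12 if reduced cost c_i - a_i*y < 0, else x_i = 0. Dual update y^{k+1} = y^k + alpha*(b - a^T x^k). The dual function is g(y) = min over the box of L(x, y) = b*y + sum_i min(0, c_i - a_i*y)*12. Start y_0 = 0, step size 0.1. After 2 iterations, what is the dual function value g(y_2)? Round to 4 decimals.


Dual ascent for LP: min 5*x1 + 13*x2, 5*x1 + 4*x2 = 7, 0 <= x_i <= 12
Step 1: y^k = 0.0, reduced costs: (5.0, 13.0)
  x^k = (0.0, 0.0), subgradient = b - a^T x = 7.0
  y^{k+1} = 0.0 + 0.1*7.0 = 0.7
Step 2: y^k = 0.7, reduced costs: (1.5, 10.2)
  x^k = (0.0, 0.0), subgradient = b - a^T x = 7.0
  y^{k+1} = 0.7 + 0.1*7.0 = 1.4
Dual objective at y_2 = 1.4: reduced costs (-2.0, 7.4), box minimizer x = (12.0, 0.0)
g(y_2) = b*y + (c1 - a1*y)*x1 + (c2 - a2*y)*x2 = 7*1.4 + (-2.0)*12.0 + 7.4*0.0 = 9.8 - 24.0 + 0.0 = -14.2


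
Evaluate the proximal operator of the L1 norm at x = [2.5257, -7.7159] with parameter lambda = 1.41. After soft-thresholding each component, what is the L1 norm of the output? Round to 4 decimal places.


Soft-thresholding with lambda = 1.41:
prox(2.5257) = sign(2.5257)*max(|2.5257| - 1.41, 0) = 1.1157
prox(-7.7159) = sign(-7.7159)*max(|-7.7159| - 1.41, 0) = -6.3059
prox(x) = [1.1157, -6.3059]
||prox(x)||_1 = 1.1157 + 6.3059 = 7.4216


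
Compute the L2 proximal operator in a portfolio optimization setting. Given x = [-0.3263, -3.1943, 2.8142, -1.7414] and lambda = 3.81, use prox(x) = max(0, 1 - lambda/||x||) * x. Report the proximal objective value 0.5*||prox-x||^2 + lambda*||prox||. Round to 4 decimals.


Step 1: Compute ||x||.
||x|| = 4.6111
Step 2: Compute scaling factor.
scale = max(0, 1 - 3.81/4.6111) = 0.1737
Step 3: prox(x) = [-0.0567, -0.555, 0.4889, -0.3025]
||prox(x)|| = 0.8011
Step 4: Proximal objective.
0.5*||prox-x||^2 = 7.2581
lambda*||prox|| = 3.0522
Total = 10.3102


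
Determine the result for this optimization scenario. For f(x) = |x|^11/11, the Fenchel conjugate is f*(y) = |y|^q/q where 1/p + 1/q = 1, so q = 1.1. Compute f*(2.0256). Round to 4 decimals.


The conjugate exponent q satisfies 1/p + 1/q = 1.
p = 11, so q = 11/(11 - 1) = 1.1
|y|^q = 2.0256^1.1 = 2.1737
f*(2.0256) = 2.1737 / 1.1 = 1.9761


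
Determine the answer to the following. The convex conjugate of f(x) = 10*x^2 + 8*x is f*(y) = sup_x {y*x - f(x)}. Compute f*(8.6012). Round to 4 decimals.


f*(y) = sup_x {y*x - a*x^2 - b*x} = sup_x {(y-b)*x - a*x^2}
FOC: (y - b) - 2a*x = 0 => x* = (y - b)/(2a)
x* = (8.6012 - 8)/(2*10) = 0.0301
f*(8.6012) = (y-b)^2/(4a) = (8.6012 - 8)^2/(4*10)
= 0.3614/40 = 0.009


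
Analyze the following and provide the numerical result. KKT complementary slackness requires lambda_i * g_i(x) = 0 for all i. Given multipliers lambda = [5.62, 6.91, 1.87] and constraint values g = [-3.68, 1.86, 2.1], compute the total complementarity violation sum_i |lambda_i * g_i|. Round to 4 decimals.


KKT complementary slackness check:
lambda_1 * g_1 = 5.62 * -3.68 = -20.6816
lambda_2 * g_2 = 6.91 * 1.86 = 12.8526
lambda_3 * g_3 = 1.87 * 2.1 = 3.927
Total violation = 20.6816 + 12.8526 + 3.927 = 37.4612


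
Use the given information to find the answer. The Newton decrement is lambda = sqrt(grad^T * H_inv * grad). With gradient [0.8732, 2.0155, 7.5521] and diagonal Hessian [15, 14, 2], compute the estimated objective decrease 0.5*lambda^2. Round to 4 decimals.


Step 1: H is diagonal, so H^(-1) * g = [0.0582, 0.144, 3.7761].
Step 2: g^T H^(-1) g = sum_i g_i^2 / H_ii
  = (0.8732)^2/15 + (2.0155)^2/14 + (7.5521)^2/2
  = 0.0508 + 0.2902 + 28.5171 = 28.8581
Step 3: Objective decrease = 0.5 * g^T H^(-1) g = 14.429


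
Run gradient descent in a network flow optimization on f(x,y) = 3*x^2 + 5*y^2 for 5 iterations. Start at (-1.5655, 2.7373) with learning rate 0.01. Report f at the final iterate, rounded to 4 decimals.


Gradient descent on f(x,y) = 3*x^2 + 5*y^2.
Starting point: (-1.5655, 2.7373), alpha = 0.01
Step 1: grad_x = 2*3*-1.5655 = -9.393, grad_y = 2*5*2.7373 = 27.373
  x_1 = -1.5655 - 0.01*-9.393 = -1.4716
  y_1 = 2.7373 - 0.01*27.373 = 2.4636
Step 2: grad_x = 2*3*-1.4716 = -8.8294, grad_y = 2*5*2.4636 = 24.6357
  x_2 = -1.4716 - 0.01*-8.8294 = -1.3833
  y_2 = 2.4636 - 0.01*24.6357 = 2.2172
Step 3: grad_x = 2*3*-1.3833 = -8.2997, grad_y = 2*5*2.2172 = 22.1721
  x_3 = -1.3833 - 0.01*-8.2997 = -1.3003
  y_3 = 2.2172 - 0.01*22.1721 = 1.9955
Step 4: grad_x = 2*3*-1.3003 = -7.8017, grad_y = 2*5*1.9955 = 19.9549
  x_4 = -1.3003 - 0.01*-7.8017 = -1.2223
  y_4 = 1.9955 - 0.01*19.9549 = 1.7959
Step 5: grad_x = 2*3*-1.2223 = -7.3336, grad_y = 2*5*1.7959 = 17.9594
  x_5 = -1.2223 - 0.01*-7.3336 = -1.1489
  y_5 = 1.7959 - 0.01*17.9594 = 1.6163
f(-1.1489, 1.6163) = 3*(-1.1489)^2 + 5*1.6163^2 = 17.023


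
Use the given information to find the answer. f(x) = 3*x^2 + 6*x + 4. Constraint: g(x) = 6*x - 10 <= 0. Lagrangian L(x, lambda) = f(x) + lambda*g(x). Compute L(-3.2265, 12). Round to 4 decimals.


Step 1: Evaluate f(x).
f(-3.2265) = 3*(-3.2265)^2 + 6*(-3.2265) + 4 = 15.8719
Step 2: Evaluate g(x).
g(-3.2265) = 6*-3.2265 - 10 = -29.359
Step 3: Compute Lagrangian.
L = 15.8719 + 12*-29.359 = -336.4361


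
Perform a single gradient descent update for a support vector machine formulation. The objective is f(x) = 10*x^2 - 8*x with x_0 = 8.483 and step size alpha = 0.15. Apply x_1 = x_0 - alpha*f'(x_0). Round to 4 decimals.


We compute the gradient at x_0 and apply the update.
f'(x) = 20*x - 8
f'(8.483) = 20*8.483 - 8 = 161.66
x_1 = 8.483 - 0.15*161.66 = -15.766


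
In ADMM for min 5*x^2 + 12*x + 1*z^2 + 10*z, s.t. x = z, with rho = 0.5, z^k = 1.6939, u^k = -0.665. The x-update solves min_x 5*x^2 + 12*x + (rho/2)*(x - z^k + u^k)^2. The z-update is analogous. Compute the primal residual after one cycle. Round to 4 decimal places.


ADMM iteration with rho = 0.5, z^k = 1.6939, u^k = -0.665
Step 1: x-update.
Minimize 5*x^2 + 12*x + (0.5/2)*(x - 1.6939 - 0.665)^2
FOC: (2*5 + 0.5)*x = -12 + 0.5*(1.6939 + 0.665)
x^{k+1} = -1.0305
Step 2: z-update.
Minimize 1*z^2 + 10*z + (0.5/2)*(-1.0305 - z - 0.665)^2
FOC: (2*1 + 0.5)*z = -10 + 0.5*(-1.0305 - 0.665)
z^{k+1} = -4.3391
Step 3: u-update.
u^{k+1} = -0.665 - 1.0305 + 4.3391 = 2.6436
Step 4: Primal residual = |-1.0305 + 4.3391| = 3.3086


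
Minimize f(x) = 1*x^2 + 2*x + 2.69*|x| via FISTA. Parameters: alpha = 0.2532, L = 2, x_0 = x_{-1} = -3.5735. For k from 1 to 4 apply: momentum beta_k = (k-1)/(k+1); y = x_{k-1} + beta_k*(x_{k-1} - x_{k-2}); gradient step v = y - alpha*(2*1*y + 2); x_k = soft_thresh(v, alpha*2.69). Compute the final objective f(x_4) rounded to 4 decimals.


FISTA on f(x) = 1*x^2 + 2*x + 2.69*|x|
L = 2, alpha = 0.2532
Iteration 1: beta = 0.0, y = -3.5735 + 0.0*(-3.5735 + 3.5735) = -3.5735
  grad(y) = -5.147, v = y - alpha*grad = -2.2703
  prox(v) = soft_thresh(-2.2703, 0.6811) = -1.5892
Iteration 2: beta = 0.3333, y = -1.5892 + 0.3333*(-1.5892 + 3.5735) = -0.9277
  grad(y) = 0.1445, v = y - alpha*grad = -0.9643
  prox(v) = soft_thresh(-0.9643, 0.6811) = -0.2832
Iteration 3: beta = 0.5, y = -0.2832 + 0.5*(-0.2832 + 1.5892) = 0.3698
  grad(y) = 2.7395, v = y - alpha*grad = -0.3239
  prox(v) = soft_thresh(-0.3239, 0.6811) = 0.0
Iteration 4: beta = 0.6, y = 0.0 + 0.6*(0.0 + 0.2832) = 0.1699
  grad(y) = 2.3399, v = y - alpha*grad = -0.4225
  prox(v) = soft_thresh(-0.4225, 0.6811) = 0.0
f(x_4) = 1*0.0^2 + 2*0.0 + 2.69*|0.0| = 0.0
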